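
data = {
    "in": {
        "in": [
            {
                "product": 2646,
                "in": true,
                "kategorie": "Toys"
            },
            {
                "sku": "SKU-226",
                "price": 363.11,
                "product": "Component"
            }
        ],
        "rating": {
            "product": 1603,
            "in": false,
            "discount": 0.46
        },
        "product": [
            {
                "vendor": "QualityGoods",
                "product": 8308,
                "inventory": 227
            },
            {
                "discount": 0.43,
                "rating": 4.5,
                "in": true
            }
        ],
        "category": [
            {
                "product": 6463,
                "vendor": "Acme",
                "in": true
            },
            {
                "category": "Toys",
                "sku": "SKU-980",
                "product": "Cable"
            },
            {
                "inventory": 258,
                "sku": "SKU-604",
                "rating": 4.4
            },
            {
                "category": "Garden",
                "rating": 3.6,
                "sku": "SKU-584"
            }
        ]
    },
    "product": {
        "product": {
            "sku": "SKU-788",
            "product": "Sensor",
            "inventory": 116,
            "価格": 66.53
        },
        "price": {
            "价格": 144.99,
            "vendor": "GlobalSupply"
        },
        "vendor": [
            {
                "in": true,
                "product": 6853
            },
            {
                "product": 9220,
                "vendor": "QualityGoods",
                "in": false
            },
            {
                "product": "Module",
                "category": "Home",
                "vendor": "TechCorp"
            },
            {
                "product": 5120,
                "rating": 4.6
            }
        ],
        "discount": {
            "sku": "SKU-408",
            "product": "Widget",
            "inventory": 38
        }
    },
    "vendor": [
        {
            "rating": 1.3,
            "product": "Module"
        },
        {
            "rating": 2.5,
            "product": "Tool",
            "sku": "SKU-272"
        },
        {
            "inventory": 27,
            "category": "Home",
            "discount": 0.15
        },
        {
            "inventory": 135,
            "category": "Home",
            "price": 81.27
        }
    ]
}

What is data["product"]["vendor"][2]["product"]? "Module"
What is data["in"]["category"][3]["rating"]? 3.6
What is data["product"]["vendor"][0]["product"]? 6853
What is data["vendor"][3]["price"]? 81.27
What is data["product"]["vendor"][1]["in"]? False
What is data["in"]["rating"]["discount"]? 0.46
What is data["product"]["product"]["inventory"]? 116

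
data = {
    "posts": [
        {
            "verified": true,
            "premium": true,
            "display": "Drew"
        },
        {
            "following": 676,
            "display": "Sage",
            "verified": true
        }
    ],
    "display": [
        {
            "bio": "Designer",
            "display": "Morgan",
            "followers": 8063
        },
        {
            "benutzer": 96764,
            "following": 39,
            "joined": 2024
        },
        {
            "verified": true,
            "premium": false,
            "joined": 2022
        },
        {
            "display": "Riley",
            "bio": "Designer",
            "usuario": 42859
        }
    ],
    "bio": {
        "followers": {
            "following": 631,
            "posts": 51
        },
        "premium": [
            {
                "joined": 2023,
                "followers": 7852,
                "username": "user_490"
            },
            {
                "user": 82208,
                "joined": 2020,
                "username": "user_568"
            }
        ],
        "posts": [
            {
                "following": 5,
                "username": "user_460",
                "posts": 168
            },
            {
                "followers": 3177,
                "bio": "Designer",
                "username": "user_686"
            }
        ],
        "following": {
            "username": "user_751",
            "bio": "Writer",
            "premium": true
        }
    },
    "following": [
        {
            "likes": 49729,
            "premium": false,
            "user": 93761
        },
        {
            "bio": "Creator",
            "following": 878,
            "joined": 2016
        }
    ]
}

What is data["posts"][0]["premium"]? True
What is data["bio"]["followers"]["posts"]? 51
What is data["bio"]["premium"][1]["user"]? 82208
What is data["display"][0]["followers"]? 8063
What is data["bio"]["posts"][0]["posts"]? 168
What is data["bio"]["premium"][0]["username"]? "user_490"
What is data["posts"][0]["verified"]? True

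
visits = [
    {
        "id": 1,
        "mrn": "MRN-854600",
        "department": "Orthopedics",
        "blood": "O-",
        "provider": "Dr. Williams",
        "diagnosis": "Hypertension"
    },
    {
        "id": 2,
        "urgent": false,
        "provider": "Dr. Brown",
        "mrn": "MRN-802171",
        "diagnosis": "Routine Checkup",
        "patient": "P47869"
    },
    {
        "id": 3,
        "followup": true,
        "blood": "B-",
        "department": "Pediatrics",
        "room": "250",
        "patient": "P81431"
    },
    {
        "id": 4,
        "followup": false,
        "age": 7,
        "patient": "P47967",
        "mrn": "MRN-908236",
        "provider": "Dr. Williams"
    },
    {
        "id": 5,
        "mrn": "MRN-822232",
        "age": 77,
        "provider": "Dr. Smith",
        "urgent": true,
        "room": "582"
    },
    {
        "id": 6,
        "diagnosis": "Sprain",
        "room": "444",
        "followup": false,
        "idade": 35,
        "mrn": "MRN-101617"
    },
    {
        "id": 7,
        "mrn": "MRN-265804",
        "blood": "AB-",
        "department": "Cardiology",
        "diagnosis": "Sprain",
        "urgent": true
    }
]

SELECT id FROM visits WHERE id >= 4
[4, 5, 6, 7]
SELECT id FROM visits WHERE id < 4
[1, 2, 3]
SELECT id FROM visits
[1, 2, 3, 4, 5, 6, 7]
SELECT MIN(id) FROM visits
1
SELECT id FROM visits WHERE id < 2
[1]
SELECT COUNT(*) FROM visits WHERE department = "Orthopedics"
1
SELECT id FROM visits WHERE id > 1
[2, 3, 4, 5, 6, 7]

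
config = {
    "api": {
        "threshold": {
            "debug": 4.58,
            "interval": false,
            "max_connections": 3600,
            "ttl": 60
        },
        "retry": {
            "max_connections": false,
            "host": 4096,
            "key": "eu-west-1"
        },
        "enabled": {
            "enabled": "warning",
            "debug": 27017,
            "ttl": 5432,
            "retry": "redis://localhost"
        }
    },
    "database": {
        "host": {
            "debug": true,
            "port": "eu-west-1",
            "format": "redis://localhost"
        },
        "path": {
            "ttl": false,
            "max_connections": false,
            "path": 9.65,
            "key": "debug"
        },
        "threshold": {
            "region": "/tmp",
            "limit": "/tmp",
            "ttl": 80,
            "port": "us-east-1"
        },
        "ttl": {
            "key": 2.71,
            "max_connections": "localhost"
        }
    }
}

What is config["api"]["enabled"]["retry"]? "redis://localhost"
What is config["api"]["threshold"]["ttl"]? 60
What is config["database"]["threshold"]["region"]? "/tmp"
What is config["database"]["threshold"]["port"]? "us-east-1"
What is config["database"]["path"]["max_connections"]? False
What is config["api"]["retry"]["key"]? "eu-west-1"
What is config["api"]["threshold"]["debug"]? 4.58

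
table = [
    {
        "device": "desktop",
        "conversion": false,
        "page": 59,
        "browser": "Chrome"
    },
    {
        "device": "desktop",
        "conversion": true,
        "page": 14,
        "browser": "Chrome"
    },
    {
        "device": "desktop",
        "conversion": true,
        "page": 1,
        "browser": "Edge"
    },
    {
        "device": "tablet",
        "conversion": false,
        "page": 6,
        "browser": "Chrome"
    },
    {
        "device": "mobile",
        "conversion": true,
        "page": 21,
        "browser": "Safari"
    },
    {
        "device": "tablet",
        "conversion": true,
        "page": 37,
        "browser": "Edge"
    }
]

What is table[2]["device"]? "desktop"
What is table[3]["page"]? 6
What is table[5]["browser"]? "Edge"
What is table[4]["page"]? 21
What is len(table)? 6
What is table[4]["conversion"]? True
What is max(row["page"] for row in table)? 59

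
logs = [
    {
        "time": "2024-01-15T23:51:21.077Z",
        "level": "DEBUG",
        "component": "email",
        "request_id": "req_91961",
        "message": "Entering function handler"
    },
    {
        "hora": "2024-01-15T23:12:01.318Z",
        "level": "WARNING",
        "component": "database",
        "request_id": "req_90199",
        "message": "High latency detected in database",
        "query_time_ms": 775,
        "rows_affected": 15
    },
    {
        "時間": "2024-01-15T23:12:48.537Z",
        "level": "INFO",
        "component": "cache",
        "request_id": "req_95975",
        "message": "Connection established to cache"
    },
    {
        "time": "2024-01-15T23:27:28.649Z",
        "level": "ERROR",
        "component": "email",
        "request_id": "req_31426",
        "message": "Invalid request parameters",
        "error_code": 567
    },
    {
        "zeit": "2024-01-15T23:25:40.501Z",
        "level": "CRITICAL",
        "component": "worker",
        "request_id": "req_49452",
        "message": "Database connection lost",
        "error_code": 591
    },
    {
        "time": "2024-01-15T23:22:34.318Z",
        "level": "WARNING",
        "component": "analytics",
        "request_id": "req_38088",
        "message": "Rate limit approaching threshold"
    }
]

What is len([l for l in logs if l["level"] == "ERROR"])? 1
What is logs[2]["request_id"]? "req_95975"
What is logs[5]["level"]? "WARNING"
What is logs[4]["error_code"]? 591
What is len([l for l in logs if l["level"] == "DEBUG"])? 1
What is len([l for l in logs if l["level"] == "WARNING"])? 2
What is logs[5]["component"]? "analytics"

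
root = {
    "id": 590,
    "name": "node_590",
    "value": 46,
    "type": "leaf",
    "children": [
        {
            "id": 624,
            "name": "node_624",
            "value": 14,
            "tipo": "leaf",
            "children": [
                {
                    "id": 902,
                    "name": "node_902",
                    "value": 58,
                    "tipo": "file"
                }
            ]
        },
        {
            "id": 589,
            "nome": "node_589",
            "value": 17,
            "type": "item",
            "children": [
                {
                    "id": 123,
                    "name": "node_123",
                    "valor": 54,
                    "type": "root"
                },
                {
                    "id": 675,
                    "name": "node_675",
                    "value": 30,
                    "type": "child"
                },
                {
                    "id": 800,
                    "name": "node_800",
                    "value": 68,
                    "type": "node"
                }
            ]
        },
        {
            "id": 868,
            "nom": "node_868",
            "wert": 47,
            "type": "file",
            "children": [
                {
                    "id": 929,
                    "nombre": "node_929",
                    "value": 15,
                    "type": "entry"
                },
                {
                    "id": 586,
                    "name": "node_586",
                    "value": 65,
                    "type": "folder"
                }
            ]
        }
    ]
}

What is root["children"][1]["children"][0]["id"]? 123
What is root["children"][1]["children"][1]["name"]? "node_675"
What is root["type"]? "leaf"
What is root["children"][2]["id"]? 868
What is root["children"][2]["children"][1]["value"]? 65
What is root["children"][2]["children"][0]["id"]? 929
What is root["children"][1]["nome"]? "node_589"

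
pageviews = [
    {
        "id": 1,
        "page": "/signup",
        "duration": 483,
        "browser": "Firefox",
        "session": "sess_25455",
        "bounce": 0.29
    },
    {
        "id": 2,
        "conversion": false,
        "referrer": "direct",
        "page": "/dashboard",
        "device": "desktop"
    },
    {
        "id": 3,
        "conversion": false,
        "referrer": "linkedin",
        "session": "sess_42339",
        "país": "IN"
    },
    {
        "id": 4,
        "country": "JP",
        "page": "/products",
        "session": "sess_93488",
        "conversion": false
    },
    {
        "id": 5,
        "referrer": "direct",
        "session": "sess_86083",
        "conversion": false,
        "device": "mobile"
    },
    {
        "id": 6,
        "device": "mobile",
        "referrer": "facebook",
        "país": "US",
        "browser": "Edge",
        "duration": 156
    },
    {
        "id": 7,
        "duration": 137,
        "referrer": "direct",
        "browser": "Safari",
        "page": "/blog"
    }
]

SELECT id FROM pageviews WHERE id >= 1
[1, 2, 3, 4, 5, 6, 7]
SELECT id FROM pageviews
[1, 2, 3, 4, 5, 6, 7]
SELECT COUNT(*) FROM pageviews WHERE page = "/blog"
1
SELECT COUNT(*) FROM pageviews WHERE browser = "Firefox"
1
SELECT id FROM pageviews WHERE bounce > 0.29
[]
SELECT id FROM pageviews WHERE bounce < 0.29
[]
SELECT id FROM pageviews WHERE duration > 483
[]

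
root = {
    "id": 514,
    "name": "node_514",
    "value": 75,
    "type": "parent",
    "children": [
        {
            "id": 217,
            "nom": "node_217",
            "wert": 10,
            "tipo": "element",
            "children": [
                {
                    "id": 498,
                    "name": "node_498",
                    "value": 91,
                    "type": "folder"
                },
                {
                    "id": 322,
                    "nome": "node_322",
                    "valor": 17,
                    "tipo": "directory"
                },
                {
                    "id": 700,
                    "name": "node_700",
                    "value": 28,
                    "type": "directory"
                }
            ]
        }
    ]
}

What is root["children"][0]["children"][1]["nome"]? "node_322"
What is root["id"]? 514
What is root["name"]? "node_514"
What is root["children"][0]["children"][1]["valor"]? 17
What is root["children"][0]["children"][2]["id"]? 700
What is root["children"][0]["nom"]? "node_217"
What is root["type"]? "parent"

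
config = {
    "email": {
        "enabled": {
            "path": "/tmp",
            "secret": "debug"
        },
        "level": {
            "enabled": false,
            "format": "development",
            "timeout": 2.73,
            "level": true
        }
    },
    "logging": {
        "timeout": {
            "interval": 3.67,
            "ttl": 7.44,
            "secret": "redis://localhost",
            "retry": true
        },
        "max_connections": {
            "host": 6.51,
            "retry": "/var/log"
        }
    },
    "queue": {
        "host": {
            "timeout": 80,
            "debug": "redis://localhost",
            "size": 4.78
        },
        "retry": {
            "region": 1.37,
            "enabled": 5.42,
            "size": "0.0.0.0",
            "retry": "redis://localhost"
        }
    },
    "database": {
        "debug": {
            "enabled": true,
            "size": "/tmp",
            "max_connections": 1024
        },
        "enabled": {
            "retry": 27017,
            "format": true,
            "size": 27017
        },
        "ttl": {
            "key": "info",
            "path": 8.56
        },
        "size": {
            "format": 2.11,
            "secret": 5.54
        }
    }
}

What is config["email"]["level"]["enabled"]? False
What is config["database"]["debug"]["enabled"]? True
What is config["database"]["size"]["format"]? 2.11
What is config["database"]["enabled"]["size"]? 27017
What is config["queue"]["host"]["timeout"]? 80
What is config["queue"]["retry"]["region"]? 1.37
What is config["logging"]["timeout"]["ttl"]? 7.44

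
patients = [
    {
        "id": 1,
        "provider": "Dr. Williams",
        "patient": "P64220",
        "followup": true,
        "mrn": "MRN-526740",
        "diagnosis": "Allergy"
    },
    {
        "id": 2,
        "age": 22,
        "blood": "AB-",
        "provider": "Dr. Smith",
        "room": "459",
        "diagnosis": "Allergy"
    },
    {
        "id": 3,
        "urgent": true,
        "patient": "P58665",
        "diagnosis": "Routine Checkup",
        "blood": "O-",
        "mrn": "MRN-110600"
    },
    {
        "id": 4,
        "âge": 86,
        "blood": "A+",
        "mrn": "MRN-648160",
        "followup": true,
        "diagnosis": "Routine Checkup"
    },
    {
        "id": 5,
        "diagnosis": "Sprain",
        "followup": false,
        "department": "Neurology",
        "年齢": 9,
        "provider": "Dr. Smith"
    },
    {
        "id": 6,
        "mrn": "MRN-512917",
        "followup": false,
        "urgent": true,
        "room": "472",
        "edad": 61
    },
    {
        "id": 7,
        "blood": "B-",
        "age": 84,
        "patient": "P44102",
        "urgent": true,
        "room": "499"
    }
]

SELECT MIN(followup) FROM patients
False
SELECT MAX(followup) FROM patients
True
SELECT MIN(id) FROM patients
1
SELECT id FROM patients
[1, 2, 3, 4, 5, 6, 7]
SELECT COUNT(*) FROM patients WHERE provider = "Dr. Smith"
2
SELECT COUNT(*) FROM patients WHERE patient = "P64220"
1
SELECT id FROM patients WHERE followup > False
[1, 4]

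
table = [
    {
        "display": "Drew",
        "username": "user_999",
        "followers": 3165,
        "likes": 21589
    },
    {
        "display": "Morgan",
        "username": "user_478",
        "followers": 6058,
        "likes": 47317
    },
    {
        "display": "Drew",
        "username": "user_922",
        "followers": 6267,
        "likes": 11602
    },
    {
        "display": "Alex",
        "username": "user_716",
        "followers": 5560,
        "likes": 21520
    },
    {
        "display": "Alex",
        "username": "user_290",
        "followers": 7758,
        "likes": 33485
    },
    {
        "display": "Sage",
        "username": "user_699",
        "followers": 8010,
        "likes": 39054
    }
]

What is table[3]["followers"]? 5560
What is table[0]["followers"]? 3165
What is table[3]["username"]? "user_716"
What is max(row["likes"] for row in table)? 47317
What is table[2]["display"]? "Drew"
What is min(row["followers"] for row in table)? 3165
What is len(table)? 6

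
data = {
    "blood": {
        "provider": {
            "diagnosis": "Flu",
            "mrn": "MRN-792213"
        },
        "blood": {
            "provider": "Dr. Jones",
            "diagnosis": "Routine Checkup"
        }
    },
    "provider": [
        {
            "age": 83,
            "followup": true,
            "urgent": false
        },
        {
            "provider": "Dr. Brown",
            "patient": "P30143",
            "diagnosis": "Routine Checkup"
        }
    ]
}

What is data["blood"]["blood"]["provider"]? "Dr. Jones"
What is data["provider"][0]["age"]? 83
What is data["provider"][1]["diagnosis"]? "Routine Checkup"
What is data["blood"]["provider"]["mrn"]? "MRN-792213"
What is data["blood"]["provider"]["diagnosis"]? "Flu"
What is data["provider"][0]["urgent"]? False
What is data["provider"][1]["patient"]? "P30143"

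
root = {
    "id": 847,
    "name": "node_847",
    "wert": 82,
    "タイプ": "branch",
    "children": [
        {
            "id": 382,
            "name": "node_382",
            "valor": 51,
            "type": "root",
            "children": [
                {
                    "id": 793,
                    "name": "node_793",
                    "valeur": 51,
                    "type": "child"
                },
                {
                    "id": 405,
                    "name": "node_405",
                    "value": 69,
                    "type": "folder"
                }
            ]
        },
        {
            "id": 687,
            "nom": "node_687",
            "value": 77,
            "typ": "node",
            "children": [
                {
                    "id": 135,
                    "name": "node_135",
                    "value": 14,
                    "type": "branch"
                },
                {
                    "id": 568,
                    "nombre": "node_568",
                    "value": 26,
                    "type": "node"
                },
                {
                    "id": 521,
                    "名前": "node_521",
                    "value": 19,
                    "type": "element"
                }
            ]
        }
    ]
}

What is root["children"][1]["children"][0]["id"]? 135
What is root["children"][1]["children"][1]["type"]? "node"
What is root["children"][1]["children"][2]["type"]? "element"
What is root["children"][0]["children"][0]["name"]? "node_793"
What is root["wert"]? 82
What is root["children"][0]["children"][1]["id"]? 405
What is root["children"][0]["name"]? "node_382"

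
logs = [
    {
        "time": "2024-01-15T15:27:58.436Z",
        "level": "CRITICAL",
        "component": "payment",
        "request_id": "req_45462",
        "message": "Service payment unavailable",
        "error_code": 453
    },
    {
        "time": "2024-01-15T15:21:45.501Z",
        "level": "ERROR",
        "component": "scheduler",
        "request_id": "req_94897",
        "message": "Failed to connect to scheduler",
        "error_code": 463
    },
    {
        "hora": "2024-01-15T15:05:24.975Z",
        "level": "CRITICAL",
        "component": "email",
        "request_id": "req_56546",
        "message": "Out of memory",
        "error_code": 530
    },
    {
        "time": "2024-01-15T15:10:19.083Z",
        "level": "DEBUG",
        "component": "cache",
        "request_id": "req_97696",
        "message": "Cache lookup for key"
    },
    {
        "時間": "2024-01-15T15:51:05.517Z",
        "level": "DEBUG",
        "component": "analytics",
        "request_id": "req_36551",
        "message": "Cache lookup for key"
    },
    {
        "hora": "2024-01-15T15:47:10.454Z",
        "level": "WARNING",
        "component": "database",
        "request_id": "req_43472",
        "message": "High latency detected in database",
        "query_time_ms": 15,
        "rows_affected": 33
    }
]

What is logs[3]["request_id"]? "req_97696"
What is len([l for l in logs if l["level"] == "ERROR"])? 1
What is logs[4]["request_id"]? "req_36551"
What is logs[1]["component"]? "scheduler"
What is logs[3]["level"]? "DEBUG"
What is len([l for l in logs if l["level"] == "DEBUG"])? 2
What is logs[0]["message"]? "Service payment unavailable"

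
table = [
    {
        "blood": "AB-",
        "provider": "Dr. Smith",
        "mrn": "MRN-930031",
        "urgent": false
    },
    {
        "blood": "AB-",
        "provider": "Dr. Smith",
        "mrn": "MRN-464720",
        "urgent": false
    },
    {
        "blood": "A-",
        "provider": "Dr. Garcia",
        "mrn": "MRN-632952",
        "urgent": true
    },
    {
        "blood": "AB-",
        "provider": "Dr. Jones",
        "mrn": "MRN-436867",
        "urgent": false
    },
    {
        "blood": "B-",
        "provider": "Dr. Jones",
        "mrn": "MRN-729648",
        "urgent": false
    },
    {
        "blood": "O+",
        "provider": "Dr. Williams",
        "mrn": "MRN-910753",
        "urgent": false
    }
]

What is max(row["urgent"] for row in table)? True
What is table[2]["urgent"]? True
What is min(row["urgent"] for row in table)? False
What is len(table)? 6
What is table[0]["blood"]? "AB-"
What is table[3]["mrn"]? "MRN-436867"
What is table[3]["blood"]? "AB-"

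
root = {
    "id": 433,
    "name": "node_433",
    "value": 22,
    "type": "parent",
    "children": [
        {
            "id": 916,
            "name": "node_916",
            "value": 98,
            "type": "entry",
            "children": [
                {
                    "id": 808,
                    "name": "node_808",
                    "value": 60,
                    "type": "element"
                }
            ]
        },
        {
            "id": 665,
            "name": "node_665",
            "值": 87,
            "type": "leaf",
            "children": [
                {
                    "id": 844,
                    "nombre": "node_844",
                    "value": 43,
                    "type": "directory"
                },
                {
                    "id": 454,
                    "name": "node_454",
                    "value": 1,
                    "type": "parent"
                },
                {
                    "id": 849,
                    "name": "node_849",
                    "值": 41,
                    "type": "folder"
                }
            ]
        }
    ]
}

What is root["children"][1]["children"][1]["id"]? 454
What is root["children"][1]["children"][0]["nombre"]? "node_844"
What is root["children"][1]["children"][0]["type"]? "directory"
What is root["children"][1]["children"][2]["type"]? "folder"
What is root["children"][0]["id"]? 916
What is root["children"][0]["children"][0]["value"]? 60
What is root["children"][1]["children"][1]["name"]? "node_454"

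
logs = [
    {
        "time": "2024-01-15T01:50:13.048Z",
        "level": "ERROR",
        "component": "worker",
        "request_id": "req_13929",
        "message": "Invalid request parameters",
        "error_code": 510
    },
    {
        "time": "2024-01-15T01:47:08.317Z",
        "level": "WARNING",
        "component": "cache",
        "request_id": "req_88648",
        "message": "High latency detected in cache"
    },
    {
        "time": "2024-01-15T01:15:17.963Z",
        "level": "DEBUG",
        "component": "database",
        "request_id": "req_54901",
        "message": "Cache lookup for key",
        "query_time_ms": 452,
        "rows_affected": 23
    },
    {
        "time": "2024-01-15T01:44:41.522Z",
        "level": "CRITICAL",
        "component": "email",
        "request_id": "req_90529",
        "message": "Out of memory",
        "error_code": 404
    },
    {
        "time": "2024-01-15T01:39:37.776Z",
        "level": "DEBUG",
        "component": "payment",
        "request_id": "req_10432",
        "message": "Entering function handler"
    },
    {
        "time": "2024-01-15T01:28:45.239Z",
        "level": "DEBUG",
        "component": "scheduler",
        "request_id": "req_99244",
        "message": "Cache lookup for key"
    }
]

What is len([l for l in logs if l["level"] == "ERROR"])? 1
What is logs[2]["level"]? "DEBUG"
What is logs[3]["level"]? "CRITICAL"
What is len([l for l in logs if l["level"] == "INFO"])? 0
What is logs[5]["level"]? "DEBUG"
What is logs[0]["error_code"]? 510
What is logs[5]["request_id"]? "req_99244"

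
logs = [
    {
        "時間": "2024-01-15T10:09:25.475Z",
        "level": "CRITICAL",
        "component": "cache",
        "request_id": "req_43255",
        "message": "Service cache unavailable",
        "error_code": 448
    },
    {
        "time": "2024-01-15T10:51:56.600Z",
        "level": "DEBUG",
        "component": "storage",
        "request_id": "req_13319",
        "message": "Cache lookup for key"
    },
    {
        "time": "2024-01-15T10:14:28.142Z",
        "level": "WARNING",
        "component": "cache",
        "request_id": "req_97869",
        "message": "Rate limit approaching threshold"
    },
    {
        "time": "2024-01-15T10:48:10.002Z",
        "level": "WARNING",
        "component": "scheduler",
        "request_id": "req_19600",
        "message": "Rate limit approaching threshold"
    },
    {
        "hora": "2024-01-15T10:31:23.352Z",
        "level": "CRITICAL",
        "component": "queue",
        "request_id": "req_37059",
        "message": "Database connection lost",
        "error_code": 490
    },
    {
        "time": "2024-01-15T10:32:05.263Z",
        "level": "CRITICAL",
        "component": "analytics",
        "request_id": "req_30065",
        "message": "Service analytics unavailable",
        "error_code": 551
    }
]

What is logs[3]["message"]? "Rate limit approaching threshold"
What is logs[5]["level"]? "CRITICAL"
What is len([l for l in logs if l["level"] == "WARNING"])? 2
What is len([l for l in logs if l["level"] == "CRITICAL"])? 3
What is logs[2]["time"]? "2024-01-15T10:14:28.142Z"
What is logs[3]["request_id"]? "req_19600"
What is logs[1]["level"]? "DEBUG"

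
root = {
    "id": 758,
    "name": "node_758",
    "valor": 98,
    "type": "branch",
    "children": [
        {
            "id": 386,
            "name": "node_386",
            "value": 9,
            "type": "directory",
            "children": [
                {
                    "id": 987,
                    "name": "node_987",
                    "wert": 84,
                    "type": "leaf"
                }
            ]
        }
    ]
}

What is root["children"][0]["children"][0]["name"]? "node_987"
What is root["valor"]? 98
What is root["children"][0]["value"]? 9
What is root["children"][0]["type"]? "directory"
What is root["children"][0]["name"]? "node_386"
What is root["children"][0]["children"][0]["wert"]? 84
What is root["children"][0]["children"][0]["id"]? 987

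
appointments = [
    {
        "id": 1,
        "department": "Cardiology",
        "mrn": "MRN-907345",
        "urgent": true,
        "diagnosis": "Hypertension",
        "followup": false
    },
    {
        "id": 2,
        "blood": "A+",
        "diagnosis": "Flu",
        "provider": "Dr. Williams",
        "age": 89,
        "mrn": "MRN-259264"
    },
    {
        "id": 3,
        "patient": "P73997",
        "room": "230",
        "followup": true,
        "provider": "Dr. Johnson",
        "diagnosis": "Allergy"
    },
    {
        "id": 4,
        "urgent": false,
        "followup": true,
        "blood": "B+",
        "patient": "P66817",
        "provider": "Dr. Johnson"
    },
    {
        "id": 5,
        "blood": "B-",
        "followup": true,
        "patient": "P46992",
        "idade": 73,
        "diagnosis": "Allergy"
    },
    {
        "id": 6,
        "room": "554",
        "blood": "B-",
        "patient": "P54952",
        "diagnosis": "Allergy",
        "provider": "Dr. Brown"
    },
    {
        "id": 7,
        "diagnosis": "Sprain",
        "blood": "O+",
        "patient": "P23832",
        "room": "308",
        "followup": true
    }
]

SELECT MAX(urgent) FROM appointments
True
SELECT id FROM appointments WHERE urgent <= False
[4]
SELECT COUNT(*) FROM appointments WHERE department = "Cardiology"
1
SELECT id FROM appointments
[1, 2, 3, 4, 5, 6, 7]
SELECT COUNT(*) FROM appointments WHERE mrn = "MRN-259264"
1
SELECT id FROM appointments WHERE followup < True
[1]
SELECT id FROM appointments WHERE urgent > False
[1]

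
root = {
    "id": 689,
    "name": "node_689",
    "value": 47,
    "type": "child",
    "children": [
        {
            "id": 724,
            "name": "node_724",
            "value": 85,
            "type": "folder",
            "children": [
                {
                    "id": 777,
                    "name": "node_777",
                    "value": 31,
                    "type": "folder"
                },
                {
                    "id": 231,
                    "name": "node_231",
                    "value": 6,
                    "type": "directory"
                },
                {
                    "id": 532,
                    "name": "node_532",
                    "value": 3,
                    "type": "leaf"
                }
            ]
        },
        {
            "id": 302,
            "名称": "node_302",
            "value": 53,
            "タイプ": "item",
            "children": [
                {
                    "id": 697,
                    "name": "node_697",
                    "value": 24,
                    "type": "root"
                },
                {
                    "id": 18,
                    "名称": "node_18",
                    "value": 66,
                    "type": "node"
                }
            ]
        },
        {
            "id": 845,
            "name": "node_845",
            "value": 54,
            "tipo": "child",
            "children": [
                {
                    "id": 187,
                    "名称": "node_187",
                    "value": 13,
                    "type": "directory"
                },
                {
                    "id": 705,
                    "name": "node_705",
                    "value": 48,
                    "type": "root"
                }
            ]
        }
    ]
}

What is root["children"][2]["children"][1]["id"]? 705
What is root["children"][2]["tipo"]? "child"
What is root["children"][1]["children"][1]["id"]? 18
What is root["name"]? "node_689"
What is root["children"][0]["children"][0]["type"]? "folder"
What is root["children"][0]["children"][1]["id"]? 231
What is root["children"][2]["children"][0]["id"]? 187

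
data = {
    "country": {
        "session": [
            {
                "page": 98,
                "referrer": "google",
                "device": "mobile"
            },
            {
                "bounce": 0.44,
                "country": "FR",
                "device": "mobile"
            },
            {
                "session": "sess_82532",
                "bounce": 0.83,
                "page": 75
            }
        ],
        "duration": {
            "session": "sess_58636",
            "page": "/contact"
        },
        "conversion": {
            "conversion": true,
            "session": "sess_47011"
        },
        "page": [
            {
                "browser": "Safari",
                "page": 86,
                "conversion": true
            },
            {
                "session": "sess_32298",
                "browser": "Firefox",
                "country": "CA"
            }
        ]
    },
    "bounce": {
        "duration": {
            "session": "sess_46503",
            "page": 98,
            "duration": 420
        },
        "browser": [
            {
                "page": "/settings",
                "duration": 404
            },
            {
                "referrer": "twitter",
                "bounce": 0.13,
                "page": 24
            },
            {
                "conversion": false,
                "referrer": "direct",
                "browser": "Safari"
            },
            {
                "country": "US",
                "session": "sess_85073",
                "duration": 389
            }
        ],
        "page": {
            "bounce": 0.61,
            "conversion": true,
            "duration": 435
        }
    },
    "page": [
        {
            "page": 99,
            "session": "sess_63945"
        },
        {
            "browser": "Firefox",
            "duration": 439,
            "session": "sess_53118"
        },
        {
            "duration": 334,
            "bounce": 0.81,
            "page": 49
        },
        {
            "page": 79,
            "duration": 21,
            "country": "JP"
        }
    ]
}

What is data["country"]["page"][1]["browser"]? "Firefox"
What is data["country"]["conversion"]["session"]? "sess_47011"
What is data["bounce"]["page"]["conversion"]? True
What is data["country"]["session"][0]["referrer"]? "google"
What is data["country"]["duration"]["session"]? "sess_58636"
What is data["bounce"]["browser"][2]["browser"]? "Safari"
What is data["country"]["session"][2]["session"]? "sess_82532"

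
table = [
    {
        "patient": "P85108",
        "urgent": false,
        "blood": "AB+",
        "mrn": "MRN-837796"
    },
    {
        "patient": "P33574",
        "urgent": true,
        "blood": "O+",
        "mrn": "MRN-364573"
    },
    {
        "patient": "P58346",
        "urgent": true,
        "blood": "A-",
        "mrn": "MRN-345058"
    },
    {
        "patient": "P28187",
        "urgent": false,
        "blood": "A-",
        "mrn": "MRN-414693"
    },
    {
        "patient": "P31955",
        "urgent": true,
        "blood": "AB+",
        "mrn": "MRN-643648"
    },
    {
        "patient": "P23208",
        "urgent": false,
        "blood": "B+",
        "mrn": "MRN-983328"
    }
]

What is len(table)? 6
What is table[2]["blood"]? "A-"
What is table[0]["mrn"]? "MRN-837796"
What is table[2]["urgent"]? True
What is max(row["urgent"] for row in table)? True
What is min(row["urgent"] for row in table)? False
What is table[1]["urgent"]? True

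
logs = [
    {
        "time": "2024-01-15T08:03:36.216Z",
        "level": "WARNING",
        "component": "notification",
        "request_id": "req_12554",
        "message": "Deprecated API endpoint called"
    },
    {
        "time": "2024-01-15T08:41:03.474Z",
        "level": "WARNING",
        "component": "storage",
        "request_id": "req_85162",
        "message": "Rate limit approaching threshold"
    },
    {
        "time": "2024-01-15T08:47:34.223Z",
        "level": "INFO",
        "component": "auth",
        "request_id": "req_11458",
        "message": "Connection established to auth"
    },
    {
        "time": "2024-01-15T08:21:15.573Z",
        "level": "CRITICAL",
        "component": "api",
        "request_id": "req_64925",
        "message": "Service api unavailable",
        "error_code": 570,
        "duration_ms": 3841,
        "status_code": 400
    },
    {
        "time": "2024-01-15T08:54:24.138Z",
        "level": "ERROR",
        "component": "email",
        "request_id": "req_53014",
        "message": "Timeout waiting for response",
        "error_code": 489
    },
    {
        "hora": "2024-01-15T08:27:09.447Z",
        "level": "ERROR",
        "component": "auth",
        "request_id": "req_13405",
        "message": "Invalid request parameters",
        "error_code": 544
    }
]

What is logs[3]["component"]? "api"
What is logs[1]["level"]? "WARNING"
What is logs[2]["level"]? "INFO"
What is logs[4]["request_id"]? "req_53014"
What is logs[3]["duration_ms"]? 3841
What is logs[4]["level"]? "ERROR"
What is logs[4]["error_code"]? 489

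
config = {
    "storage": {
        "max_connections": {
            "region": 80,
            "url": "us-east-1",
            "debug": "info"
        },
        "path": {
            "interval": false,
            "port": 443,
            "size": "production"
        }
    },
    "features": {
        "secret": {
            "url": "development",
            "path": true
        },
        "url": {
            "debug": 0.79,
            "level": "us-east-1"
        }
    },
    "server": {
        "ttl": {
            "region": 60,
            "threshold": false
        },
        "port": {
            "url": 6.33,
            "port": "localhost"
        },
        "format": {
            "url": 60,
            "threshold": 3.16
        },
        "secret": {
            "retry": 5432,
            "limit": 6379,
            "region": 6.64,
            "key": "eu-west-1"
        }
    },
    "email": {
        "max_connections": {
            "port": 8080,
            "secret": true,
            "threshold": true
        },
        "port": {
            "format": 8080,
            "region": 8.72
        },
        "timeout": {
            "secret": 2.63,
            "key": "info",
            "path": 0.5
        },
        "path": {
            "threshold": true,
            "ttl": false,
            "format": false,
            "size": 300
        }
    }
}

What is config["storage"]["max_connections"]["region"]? 80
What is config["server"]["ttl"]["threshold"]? False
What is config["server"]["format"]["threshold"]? 3.16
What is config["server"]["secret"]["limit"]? 6379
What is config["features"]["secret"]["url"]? "development"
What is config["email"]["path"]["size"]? 300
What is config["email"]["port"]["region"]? 8.72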